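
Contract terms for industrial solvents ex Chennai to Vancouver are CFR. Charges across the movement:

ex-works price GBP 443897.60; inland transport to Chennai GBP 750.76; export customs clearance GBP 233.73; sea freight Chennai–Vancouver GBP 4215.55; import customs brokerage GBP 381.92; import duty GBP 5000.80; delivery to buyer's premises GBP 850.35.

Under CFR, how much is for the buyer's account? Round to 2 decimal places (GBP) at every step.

CFR: the seller pays costs through ocean freight to the destination port, but not insurance.
Seller's account: goods 443897.60 + inland to port 750.76 + export clearance 233.73 + freight 4215.55 = 449097.64
Buyer's account: brokerage 381.92 + duty 5000.80 + delivery 850.35 = 6233.07

Buyer's account: GBP 6233.07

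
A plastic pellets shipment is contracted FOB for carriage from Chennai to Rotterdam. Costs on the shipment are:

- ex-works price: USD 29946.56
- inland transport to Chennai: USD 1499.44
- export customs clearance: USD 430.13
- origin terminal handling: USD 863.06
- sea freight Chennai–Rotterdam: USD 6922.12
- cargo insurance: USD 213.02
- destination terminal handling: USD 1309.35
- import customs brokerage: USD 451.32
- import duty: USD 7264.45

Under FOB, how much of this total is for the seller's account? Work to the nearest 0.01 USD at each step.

FOB: the seller bears costs until goods are on board at the origin port; the buyer bears freight, insurance and all costs thereafter.
Seller's account: goods 29946.56 + inland to port 1499.44 + export clearance 430.13 + origin terminal 863.06 = 32739.19
Buyer's account: freight 6922.12 + insurance 213.02 + destination terminal 1309.35 + brokerage 451.32 + duty 7264.45 = 16160.26

Seller's account: USD 32739.19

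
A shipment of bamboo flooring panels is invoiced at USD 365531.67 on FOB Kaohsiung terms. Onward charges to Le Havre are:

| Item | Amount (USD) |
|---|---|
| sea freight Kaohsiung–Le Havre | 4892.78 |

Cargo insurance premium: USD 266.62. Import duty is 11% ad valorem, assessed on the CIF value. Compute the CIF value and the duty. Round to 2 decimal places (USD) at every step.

CIF value: USD 370691.07; import duty: USD 40776.02

CIF = FOB price + freight + insurance
CIF = 365531.67 + 4892.78 + 266.62 = 370691.07
Import duty = 370691.07 × 11% = 40776.02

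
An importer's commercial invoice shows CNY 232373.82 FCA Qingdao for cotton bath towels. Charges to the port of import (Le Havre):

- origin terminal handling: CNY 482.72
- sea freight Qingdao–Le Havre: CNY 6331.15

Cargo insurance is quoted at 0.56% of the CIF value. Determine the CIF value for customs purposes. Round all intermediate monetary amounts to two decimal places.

CIF value: CNY 240534.68

Let C be the CIF value. C = FCA price + pre-shipment costs + freight + 0.56% × C
C − 0.56% × C = 232373.82 + 482.72 + 6331.15
0.9944 × C = 239187.69
C = 239187.69 / 0.9944 = 240534.68
Insurance premium = 0.56% × 240534.68 = 1346.99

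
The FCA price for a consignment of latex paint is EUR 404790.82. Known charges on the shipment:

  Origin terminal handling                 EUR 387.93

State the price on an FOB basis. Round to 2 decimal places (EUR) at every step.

FOB price: EUR 405178.75

From FCA to FOB, the seller additionally bears: origin terminal.
FOB price = 404790.82 + 387.93 = 405178.75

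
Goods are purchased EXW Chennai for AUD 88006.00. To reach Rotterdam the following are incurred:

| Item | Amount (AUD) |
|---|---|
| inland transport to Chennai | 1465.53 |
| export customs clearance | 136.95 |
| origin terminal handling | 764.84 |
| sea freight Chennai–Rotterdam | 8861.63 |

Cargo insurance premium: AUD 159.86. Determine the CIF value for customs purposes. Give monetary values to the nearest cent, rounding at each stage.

CIF value: AUD 99394.81

CIF = EXW price + pre-shipment costs + freight + insurance
CIF = 88006.00 + 1465.53 + 136.95 + 764.84 + 8861.63 + 159.86 = 99394.81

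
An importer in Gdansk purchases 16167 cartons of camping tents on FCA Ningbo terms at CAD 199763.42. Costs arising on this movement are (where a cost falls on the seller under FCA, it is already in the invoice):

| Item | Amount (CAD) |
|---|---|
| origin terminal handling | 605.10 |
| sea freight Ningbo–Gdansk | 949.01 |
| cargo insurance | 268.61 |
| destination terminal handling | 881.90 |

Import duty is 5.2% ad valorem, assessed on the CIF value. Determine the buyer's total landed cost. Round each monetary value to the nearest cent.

FCA: the seller delivers export-cleared goods to the carrier; the buyer bears costs from that point.
CIF value = FCA price + origin terminal + freight + insurance = 199763.42 + 605.10 + 949.01 + 268.61 = 201586.14
Import duty = 201586.14 × 5.2% = 10482.48
Buyer bears: origin terminal 605.10 + freight 949.01 + insurance 268.61 + destination terminal 881.90 + duty 10482.48 = 13187.10
Landed cost = invoice 199763.42 + 13187.10 = 212950.52

Total landed cost: CAD 212950.52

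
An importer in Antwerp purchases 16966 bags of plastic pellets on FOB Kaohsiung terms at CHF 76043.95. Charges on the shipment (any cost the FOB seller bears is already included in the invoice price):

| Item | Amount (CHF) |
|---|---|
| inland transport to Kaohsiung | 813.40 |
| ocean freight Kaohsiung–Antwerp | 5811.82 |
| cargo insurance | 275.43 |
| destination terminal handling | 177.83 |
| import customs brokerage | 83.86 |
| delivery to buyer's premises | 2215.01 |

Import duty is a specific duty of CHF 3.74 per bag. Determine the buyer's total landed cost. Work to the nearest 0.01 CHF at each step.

FOB: the seller bears costs until goods are on board at the origin port; the buyer bears freight, insurance and all costs thereafter.
Already in the invoice (seller's account under FOB): inland to port — exclude.
CIF value = FOB price + freight + insurance = 76043.95 + 5811.82 + 275.43 = 82131.20
Import duty = 16966 × 3.74 = 63452.84
Buyer bears: freight 5811.82 + insurance 275.43 + destination terminal 177.83 + brokerage 83.86 + delivery 2215.01 + duty 63452.84 = 72016.79
Landed cost = invoice 76043.95 + 72016.79 = 148060.74

Total landed cost: CHF 148060.74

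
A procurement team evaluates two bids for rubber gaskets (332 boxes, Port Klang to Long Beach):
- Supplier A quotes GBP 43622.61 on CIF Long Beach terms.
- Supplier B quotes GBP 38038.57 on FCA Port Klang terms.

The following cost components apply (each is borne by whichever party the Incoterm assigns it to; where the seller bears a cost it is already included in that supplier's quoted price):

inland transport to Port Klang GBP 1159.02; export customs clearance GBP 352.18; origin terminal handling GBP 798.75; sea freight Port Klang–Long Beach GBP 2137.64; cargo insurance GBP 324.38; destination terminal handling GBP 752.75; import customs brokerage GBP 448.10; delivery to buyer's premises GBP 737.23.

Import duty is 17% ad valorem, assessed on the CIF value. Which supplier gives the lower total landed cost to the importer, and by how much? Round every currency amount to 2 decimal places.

Supplier A (CIF):
The CIF price already equals the CIF value: 43622.61
Import duty = 43622.61 × 17% = 7415.84
Buyer bears (A): 752.75 + 448.10 + 737.23 = 1938.08
Landed cost (A) = invoice 43622.61 + 1938.08 + duty 7415.84 = 52976.53
Supplier B (FCA):
CIF value = FCA price + origin terminal + freight + insurance = 38038.57 + 798.75 + 2137.64 + 324.38 = 41299.34
Import duty = 41299.34 × 17% = 7020.89
Buyer bears (B): 798.75 + 2137.64 + 324.38 + 752.75 + 448.10 + 737.23 = 5198.85
Landed cost (B) = invoice 38038.57 + 5198.85 + duty 7020.89 = 50258.31
Difference = |52976.53 − 50258.31| = 2718.22

Supplier B is cheaper by GBP 2718.22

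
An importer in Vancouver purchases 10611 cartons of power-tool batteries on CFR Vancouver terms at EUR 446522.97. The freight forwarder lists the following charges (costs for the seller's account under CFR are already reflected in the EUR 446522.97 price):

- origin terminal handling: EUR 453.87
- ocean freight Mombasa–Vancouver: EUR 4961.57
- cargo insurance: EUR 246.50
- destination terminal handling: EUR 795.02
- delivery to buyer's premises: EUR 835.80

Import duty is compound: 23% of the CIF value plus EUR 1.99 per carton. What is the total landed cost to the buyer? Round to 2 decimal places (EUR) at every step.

CFR: the seller pays costs through ocean freight to the destination port, but not insurance.
Already in the invoice (seller's account under CFR): origin terminal, freight — exclude.
CIF value = CFR price + insurance = 446522.97 + 246.50 = 446769.47
Ad valorem component: 446769.47 × 23% = 102756.98
Specific component: 10611 × 1.99 = 21115.89
Import duty = 102756.98 + 21115.89 = 123872.87
Buyer bears: insurance 246.50 + destination terminal 795.02 + delivery 835.80 + duty 123872.87 = 125750.19
Landed cost = invoice 446522.97 + 125750.19 = 572273.16

Total landed cost: EUR 572273.16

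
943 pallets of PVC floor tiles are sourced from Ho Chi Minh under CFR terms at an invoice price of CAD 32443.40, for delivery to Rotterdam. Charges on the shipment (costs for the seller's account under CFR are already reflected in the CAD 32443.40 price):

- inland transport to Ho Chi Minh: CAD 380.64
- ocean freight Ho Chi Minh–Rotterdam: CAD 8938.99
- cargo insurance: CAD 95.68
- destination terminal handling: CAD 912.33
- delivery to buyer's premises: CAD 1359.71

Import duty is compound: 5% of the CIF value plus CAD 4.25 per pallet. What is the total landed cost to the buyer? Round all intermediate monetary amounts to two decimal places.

Total landed cost: CAD 40445.82

CFR: the seller pays costs through ocean freight to the destination port, but not insurance.
Already in the invoice (seller's account under CFR): inland to port, freight — exclude.
CIF value = CFR price + insurance = 32443.40 + 95.68 = 32539.08
Ad valorem component: 32539.08 × 5% = 1626.95
Specific component: 943 × 4.25 = 4007.75
Import duty = 1626.95 + 4007.75 = 5634.70
Buyer bears: insurance 95.68 + destination terminal 912.33 + delivery 1359.71 + duty 5634.70 = 8002.42
Landed cost = invoice 32443.40 + 8002.42 = 40445.82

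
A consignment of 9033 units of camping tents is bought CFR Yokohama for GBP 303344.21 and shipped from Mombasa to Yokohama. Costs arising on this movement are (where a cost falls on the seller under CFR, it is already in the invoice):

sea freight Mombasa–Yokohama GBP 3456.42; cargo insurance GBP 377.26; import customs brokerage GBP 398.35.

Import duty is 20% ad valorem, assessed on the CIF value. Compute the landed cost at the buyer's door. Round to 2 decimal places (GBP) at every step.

CFR: the seller pays costs through ocean freight to the destination port, but not insurance.
Already in the invoice (seller's account under CFR): freight — exclude.
CIF value = CFR price + insurance = 303344.21 + 377.26 = 303721.47
Import duty = 303721.47 × 20% = 60744.29
Buyer bears: insurance 377.26 + brokerage 398.35 + duty 60744.29 = 61519.90
Landed cost = invoice 303344.21 + 61519.90 = 364864.11

Total landed cost: GBP 364864.11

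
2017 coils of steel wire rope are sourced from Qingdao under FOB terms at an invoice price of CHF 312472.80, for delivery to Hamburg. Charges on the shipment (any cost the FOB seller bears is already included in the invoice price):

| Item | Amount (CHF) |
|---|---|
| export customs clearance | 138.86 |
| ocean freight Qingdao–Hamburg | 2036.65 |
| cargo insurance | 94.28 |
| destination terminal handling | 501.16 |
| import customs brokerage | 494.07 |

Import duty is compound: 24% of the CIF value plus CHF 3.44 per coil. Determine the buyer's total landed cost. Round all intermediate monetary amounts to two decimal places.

Total landed cost: CHF 398042.34

FOB: the seller bears costs until goods are on board at the origin port; the buyer bears freight, insurance and all costs thereafter.
Already in the invoice (seller's account under FOB): export clearance — exclude.
CIF value = FOB price + freight + insurance = 312472.80 + 2036.65 + 94.28 = 314603.73
Ad valorem component: 314603.73 × 24% = 75504.90
Specific component: 2017 × 3.44 = 6938.48
Import duty = 75504.90 + 6938.48 = 82443.38
Buyer bears: freight 2036.65 + insurance 94.28 + destination terminal 501.16 + brokerage 494.07 + duty 82443.38 = 85569.54
Landed cost = invoice 312472.80 + 85569.54 = 398042.34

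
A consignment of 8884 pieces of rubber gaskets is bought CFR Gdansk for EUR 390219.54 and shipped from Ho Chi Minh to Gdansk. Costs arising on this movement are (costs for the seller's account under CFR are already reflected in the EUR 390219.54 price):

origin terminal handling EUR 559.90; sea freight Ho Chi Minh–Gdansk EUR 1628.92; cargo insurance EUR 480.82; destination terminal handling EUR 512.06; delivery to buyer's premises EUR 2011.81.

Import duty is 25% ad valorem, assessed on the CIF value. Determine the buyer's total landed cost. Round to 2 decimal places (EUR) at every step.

CFR: the seller pays costs through ocean freight to the destination port, but not insurance.
Already in the invoice (seller's account under CFR): origin terminal, freight — exclude.
CIF value = CFR price + insurance = 390219.54 + 480.82 = 390700.36
Import duty = 390700.36 × 25% = 97675.09
Buyer bears: insurance 480.82 + destination terminal 512.06 + delivery 2011.81 + duty 97675.09 = 100679.78
Landed cost = invoice 390219.54 + 100679.78 = 490899.32

Total landed cost: EUR 490899.32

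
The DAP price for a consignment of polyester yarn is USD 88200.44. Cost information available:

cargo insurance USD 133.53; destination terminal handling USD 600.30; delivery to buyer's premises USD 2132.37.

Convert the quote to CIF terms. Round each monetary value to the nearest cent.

Not relevant to the conversion: insurance — on the seller under both DAP and CIF; already in the DAP price and stays in the CIF price.
From DAP to CIF, the seller no longer bears: destination terminal, delivery.
CIF price = 88200.44 − 600.30 − 2132.37 = 85467.77

CIF price: USD 85467.77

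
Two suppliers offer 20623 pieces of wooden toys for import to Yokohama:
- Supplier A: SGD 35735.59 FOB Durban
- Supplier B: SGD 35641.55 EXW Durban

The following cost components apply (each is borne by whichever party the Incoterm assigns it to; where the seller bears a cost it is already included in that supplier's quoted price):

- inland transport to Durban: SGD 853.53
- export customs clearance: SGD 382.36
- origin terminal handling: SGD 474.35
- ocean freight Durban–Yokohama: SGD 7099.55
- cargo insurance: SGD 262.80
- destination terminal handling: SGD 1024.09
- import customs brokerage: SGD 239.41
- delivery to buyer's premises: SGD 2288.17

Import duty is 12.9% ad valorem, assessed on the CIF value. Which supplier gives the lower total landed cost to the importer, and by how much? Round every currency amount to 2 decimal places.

Supplier A is cheaper by SGD 1824.69

Supplier A (FOB):
CIF value = FOB price + freight + insurance = 35735.59 + 7099.55 + 262.80 = 43097.94
Import duty = 43097.94 × 12.9% = 5559.63
Buyer bears (A): 7099.55 + 262.80 + 1024.09 + 239.41 + 2288.17 = 10914.02
Landed cost (A) = invoice 35735.59 + 10914.02 + duty 5559.63 = 52209.24
Supplier B (EXW):
CIF value = EXW price + inland to port + export clearance + origin terminal + freight + insurance = 35641.55 + 853.53 + 382.36 + 474.35 + 7099.55 + 262.80 = 44714.14
Import duty = 44714.14 × 12.9% = 5768.12
Buyer bears (B): 853.53 + 382.36 + 474.35 + 7099.55 + 262.80 + 1024.09 + 239.41 + 2288.17 = 12624.26
Landed cost (B) = invoice 35641.55 + 12624.26 + duty 5768.12 = 54033.93
Difference = |52209.24 − 54033.93| = 1824.69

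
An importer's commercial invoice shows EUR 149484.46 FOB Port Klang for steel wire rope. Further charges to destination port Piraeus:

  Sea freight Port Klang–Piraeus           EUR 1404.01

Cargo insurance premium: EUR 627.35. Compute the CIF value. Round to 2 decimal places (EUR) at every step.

CIF = FOB price + freight + insurance
CIF = 149484.46 + 1404.01 + 627.35 = 151515.82

CIF value: EUR 151515.82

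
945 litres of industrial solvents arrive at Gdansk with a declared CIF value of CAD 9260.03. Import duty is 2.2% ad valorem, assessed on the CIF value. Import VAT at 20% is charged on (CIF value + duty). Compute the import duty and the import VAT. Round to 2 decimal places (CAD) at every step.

Import duty = 9260.03 × 2.2% = 203.72
VAT base = CIF + duty = 9260.03 + 203.72 = 9463.75
Import VAT = 9463.75 × 20% = 1892.75

Import duty: CAD 203.72; import VAT: CAD 1892.75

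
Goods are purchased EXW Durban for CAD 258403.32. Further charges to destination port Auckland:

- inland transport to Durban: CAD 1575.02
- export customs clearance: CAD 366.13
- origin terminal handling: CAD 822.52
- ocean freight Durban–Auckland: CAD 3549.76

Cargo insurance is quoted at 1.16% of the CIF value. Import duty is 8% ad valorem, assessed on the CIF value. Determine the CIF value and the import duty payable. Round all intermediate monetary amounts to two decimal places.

CIF value: CAD 267823.50; import duty: CAD 21425.88

Let C be the CIF value. C = EXW price + pre-shipment costs + freight + 1.16% × C
C − 1.16% × C = 258403.32 + 1575.02 + 366.13 + 822.52 + 3549.76
0.9884 × C = 264716.75
C = 264716.75 / 0.9884 = 267823.50
Insurance premium = 1.16% × 267823.50 = 3106.75
Import duty = 267823.50 × 8% = 21425.88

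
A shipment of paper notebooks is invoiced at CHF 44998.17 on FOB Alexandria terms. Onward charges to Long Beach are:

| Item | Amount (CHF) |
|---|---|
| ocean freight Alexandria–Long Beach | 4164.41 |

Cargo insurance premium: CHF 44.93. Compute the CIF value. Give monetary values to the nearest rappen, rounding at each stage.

CIF value: CHF 49207.51

CIF = FOB price + freight + insurance
CIF = 44998.17 + 4164.41 + 44.93 = 49207.51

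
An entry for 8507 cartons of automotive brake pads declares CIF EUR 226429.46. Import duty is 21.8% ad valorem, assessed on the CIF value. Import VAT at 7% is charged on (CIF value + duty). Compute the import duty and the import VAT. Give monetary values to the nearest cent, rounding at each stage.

Import duty = 226429.46 × 21.8% = 49361.62
VAT base = CIF + duty = 226429.46 + 49361.62 = 275791.08
Import VAT = 275791.08 × 7% = 19305.38

Import duty: EUR 49361.62; import VAT: EUR 19305.38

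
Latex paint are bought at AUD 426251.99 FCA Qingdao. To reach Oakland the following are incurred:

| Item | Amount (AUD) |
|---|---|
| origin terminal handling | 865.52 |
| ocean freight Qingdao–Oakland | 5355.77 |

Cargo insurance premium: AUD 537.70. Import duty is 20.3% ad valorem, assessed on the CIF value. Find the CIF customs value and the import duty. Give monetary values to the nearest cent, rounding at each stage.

CIF = FCA price + pre-shipment costs + freight + insurance
CIF = 426251.99 + 865.52 + 5355.77 + 537.70 = 433010.98
Import duty = 433010.98 × 20.3% = 87901.23

CIF value: AUD 433010.98; import duty: AUD 87901.23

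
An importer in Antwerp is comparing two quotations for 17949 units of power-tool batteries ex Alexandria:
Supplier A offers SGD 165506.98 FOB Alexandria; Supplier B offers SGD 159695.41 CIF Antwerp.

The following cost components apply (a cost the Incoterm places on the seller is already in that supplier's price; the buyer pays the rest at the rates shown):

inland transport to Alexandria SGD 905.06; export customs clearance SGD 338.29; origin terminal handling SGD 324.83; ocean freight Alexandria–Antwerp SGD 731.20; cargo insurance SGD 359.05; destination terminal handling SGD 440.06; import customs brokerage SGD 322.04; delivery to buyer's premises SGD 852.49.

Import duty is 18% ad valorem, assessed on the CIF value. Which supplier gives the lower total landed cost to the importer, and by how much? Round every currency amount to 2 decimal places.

Supplier A (FOB):
CIF value = FOB price + freight + insurance = 165506.98 + 731.20 + 359.05 = 166597.23
Import duty = 166597.23 × 18% = 29987.50
Buyer bears (A): 731.20 + 359.05 + 440.06 + 322.04 + 852.49 = 2704.84
Landed cost (A) = invoice 165506.98 + 2704.84 + duty 29987.50 = 198199.32
Supplier B (CIF):
The CIF price already equals the CIF value: 159695.41
Import duty = 159695.41 × 18% = 28745.17
Buyer bears (B): 440.06 + 322.04 + 852.49 = 1614.59
Landed cost (B) = invoice 159695.41 + 1614.59 + duty 28745.17 = 190055.17
Difference = |198199.32 − 190055.17| = 8144.15

Supplier B is cheaper by SGD 8144.15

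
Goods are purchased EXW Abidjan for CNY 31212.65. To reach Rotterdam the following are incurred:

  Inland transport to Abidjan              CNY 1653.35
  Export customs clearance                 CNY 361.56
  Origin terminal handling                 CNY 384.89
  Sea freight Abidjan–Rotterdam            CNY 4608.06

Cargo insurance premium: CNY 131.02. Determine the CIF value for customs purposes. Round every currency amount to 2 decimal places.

CIF value: CNY 38351.53

CIF = EXW price + pre-shipment costs + freight + insurance
CIF = 31212.65 + 1653.35 + 361.56 + 384.89 + 4608.06 + 131.02 = 38351.53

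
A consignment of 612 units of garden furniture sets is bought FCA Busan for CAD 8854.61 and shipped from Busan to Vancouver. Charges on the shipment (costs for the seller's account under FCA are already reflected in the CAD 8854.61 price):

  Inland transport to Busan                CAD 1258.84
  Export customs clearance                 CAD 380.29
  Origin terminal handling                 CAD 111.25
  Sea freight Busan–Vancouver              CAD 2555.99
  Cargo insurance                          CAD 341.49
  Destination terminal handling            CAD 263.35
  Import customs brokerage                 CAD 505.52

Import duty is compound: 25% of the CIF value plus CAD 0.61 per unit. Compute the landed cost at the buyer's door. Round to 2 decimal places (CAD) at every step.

FCA: the seller delivers export-cleared goods to the carrier; the buyer bears costs from that point.
Already in the invoice (seller's account under FCA): inland to port, export clearance — exclude.
CIF value = FCA price + origin terminal + freight + insurance = 8854.61 + 111.25 + 2555.99 + 341.49 = 11863.34
Ad valorem component: 11863.34 × 25% = 2965.84
Specific component: 612 × 0.61 = 373.32
Import duty = 2965.84 + 373.32 = 3339.16
Buyer bears: origin terminal 111.25 + freight 2555.99 + insurance 341.49 + destination terminal 263.35 + brokerage 505.52 + duty 3339.16 = 7116.76
Landed cost = invoice 8854.61 + 7116.76 = 15971.37

Total landed cost: CAD 15971.37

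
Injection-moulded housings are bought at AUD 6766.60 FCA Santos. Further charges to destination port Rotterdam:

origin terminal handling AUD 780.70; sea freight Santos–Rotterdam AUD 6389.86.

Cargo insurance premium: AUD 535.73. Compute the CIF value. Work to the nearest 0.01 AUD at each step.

CIF value: AUD 14472.89

CIF = FCA price + pre-shipment costs + freight + insurance
CIF = 6766.60 + 780.70 + 6389.86 + 535.73 = 14472.89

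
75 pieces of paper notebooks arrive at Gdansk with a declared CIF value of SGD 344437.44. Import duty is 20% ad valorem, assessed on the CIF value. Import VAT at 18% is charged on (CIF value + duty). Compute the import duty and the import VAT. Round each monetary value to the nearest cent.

Import duty = 344437.44 × 20% = 68887.49
VAT base = CIF + duty = 344437.44 + 68887.49 = 413324.93
Import VAT = 413324.93 × 18% = 74398.49

Import duty: SGD 68887.49; import VAT: SGD 74398.49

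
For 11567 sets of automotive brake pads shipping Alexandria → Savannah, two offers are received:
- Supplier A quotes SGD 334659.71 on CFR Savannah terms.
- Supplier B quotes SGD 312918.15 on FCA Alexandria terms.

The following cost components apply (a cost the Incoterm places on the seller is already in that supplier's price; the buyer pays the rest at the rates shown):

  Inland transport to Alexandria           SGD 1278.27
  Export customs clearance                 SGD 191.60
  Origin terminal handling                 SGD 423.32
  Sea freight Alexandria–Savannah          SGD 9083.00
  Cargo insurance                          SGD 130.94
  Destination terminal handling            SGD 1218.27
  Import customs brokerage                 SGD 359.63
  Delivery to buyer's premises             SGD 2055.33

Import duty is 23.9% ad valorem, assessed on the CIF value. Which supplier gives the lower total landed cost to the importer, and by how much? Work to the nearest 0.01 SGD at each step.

Supplier A (CFR):
CIF value = CFR price + insurance = 334659.71 + 130.94 = 334790.65
Import duty = 334790.65 × 23.9% = 80014.97
Buyer bears (A): 130.94 + 1218.27 + 359.63 + 2055.33 = 3764.17
Landed cost (A) = invoice 334659.71 + 3764.17 + duty 80014.97 = 418438.85
Supplier B (FCA):
CIF value = FCA price + origin terminal + freight + insurance = 312918.15 + 423.32 + 9083.00 + 130.94 = 322555.41
Import duty = 322555.41 × 23.9% = 77090.74
Buyer bears (B): 423.32 + 9083.00 + 130.94 + 1218.27 + 359.63 + 2055.33 = 13270.49
Landed cost (B) = invoice 312918.15 + 13270.49 + duty 77090.74 = 403279.38
Difference = |418438.85 − 403279.38| = 15159.47

Supplier B is cheaper by SGD 15159.47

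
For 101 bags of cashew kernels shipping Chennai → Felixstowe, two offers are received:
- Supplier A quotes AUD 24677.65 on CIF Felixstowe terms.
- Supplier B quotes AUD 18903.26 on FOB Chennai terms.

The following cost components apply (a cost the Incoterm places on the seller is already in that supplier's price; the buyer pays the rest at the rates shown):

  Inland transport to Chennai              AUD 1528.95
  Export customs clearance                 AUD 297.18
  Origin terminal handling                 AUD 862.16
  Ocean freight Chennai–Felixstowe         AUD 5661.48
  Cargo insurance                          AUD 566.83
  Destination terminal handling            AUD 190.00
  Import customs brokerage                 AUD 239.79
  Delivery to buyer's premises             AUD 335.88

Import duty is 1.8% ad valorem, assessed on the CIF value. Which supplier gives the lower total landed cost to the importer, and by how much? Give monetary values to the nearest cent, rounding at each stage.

Supplier A (CIF):
The CIF price already equals the CIF value: 24677.65
Import duty = 24677.65 × 1.8% = 444.20
Buyer bears (A): 190.00 + 239.79 + 335.88 = 765.67
Landed cost (A) = invoice 24677.65 + 765.67 + duty 444.20 = 25887.52
Supplier B (FOB):
CIF value = FOB price + freight + insurance = 18903.26 + 5661.48 + 566.83 = 25131.57
Import duty = 25131.57 × 1.8% = 452.37
Buyer bears (B): 5661.48 + 566.83 + 190.00 + 239.79 + 335.88 = 6993.98
Landed cost (B) = invoice 18903.26 + 6993.98 + duty 452.37 = 26349.61
Difference = |25887.52 − 26349.61| = 462.09

Supplier A is cheaper by AUD 462.09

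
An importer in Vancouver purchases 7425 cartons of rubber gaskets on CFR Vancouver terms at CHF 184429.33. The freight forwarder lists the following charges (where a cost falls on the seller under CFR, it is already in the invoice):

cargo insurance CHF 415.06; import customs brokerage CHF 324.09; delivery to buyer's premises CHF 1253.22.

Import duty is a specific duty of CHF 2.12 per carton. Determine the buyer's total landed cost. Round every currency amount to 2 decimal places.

Total landed cost: CHF 202162.70

CFR: the seller pays costs through ocean freight to the destination port, but not insurance.
CIF value = CFR price + insurance = 184429.33 + 415.06 = 184844.39
Import duty = 7425 × 2.12 = 15741.00
Buyer bears: insurance 415.06 + brokerage 324.09 + delivery 1253.22 + duty 15741.00 = 17733.37
Landed cost = invoice 184429.33 + 17733.37 = 202162.70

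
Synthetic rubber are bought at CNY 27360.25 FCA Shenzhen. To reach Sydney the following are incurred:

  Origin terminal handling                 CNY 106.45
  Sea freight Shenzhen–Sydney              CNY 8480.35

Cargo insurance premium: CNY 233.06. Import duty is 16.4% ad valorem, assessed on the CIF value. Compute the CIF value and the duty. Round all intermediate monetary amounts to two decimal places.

CIF = FCA price + pre-shipment costs + freight + insurance
CIF = 27360.25 + 106.45 + 8480.35 + 233.06 = 36180.11
Import duty = 36180.11 × 16.4% = 5933.54

CIF value: CNY 36180.11; import duty: CNY 5933.54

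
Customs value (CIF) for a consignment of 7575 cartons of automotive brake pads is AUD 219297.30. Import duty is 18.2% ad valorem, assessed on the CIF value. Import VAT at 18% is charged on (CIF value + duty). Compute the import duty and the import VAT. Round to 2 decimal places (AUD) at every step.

Import duty = 219297.30 × 18.2% = 39912.11
VAT base = CIF + duty = 219297.30 + 39912.11 = 259209.41
Import VAT = 259209.41 × 18% = 46657.69

Import duty: AUD 39912.11; import VAT: AUD 46657.69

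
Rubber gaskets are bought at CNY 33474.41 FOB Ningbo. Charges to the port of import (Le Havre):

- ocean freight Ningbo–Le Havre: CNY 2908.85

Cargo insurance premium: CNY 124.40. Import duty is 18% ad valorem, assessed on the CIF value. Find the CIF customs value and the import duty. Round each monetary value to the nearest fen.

CIF = FOB price + freight + insurance
CIF = 33474.41 + 2908.85 + 124.40 = 36507.66
Import duty = 36507.66 × 18% = 6571.38

CIF value: CNY 36507.66; import duty: CNY 6571.38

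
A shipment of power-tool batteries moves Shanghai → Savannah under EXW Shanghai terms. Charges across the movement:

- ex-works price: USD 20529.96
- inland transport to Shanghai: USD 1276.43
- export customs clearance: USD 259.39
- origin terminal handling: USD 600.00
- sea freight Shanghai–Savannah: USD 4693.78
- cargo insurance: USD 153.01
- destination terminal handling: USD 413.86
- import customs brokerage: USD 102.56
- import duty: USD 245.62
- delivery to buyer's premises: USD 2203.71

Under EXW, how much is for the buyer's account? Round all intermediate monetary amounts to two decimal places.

EXW: the seller makes goods available at their premises; the buyer bears all onward costs.
Seller's account: goods 20529.96 = 20529.96
Buyer's account: inland to port 1276.43 + export clearance 259.39 + origin terminal 600.00 + freight 4693.78 + insurance 153.01 + destination terminal 413.86 + brokerage 102.56 + duty 245.62 + delivery 2203.71 = 9948.36

Buyer's account: USD 9948.36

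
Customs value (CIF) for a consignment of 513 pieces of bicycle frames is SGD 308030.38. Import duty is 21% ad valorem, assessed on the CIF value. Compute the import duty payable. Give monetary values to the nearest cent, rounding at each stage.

Import duty = 308030.38 × 21% = 64686.38

Import duty: SGD 64686.38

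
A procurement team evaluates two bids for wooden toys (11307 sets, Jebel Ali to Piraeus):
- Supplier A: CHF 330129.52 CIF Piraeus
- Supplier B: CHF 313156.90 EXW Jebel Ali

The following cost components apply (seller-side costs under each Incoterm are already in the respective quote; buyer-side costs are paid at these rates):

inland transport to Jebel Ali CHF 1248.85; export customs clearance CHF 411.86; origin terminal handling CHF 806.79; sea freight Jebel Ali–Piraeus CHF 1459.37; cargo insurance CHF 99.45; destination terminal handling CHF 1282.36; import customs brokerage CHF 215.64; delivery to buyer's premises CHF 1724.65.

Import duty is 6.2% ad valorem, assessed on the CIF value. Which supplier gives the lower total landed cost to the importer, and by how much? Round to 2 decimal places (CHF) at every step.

Supplier B is cheaper by CHF 13748.97

Supplier A (CIF):
The CIF price already equals the CIF value: 330129.52
Import duty = 330129.52 × 6.2% = 20468.03
Buyer bears (A): 1282.36 + 215.64 + 1724.65 = 3222.65
Landed cost (A) = invoice 330129.52 + 3222.65 + duty 20468.03 = 353820.20
Supplier B (EXW):
CIF value = EXW price + inland to port + export clearance + origin terminal + freight + insurance = 313156.90 + 1248.85 + 411.86 + 806.79 + 1459.37 + 99.45 = 317183.22
Import duty = 317183.22 × 6.2% = 19665.36
Buyer bears (B): 1248.85 + 411.86 + 806.79 + 1459.37 + 99.45 + 1282.36 + 215.64 + 1724.65 = 7248.97
Landed cost (B) = invoice 313156.90 + 7248.97 + duty 19665.36 = 340071.23
Difference = |353820.20 − 340071.23| = 13748.97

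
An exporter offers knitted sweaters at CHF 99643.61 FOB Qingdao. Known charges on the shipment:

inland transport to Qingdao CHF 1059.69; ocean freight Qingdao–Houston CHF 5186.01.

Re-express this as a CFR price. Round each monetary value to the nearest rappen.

Not relevant to the conversion: inland to port — on the seller under both FOB and CFR; already in the FOB price and stays in the CFR price.
From FOB to CFR, the seller additionally bears: freight.
CFR price = 99643.61 + 5186.01 = 104829.62

CFR price: CHF 104829.62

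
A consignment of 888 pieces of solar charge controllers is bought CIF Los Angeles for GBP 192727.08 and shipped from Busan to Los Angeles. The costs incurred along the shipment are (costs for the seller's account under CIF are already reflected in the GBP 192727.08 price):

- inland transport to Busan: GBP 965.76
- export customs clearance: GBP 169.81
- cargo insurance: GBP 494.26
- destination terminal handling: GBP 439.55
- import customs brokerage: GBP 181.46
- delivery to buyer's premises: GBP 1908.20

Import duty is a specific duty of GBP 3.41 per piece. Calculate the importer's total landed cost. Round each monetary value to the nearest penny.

CIF: the seller pays costs through ocean freight and marine insurance to the destination port.
Already in the invoice (seller's account under CIF): inland to port, export clearance, insurance — exclude.
The CIF price already equals the CIF value: 192727.08
Import duty = 888 × 3.41 = 3028.08
Buyer bears: destination terminal 439.55 + brokerage 181.46 + delivery 1908.20 + duty 3028.08 = 5557.29
Landed cost = invoice 192727.08 + 5557.29 = 198284.37

Total landed cost: GBP 198284.37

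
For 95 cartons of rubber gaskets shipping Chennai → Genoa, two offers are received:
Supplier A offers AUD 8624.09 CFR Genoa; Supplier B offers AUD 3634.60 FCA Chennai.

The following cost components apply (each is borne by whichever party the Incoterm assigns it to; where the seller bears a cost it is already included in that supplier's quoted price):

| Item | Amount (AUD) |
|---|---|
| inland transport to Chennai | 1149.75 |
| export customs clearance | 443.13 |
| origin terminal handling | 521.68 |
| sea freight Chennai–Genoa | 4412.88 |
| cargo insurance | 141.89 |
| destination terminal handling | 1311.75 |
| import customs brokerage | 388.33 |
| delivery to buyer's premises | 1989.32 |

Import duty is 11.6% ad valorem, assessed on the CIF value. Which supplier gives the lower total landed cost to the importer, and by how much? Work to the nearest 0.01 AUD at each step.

Supplier A (CFR):
CIF value = CFR price + insurance = 8624.09 + 141.89 = 8765.98
Import duty = 8765.98 × 11.6% = 1016.85
Buyer bears (A): 141.89 + 1311.75 + 388.33 + 1989.32 = 3831.29
Landed cost (A) = invoice 8624.09 + 3831.29 + duty 1016.85 = 13472.23
Supplier B (FCA):
CIF value = FCA price + origin terminal + freight + insurance = 3634.60 + 521.68 + 4412.88 + 141.89 = 8711.05
Import duty = 8711.05 × 11.6% = 1010.48
Buyer bears (B): 521.68 + 4412.88 + 141.89 + 1311.75 + 388.33 + 1989.32 = 8765.85
Landed cost (B) = invoice 3634.60 + 8765.85 + duty 1010.48 = 13410.93
Difference = |13472.23 − 13410.93| = 61.30

Supplier B is cheaper by AUD 61.30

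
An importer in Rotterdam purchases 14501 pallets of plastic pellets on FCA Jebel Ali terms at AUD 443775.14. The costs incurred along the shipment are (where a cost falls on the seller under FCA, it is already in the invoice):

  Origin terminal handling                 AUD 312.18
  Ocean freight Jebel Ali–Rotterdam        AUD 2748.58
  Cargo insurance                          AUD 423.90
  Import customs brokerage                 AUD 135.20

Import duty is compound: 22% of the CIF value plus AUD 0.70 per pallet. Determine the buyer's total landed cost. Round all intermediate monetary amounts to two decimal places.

Total landed cost: AUD 555942.86

FCA: the seller delivers export-cleared goods to the carrier; the buyer bears costs from that point.
CIF value = FCA price + origin terminal + freight + insurance = 443775.14 + 312.18 + 2748.58 + 423.90 = 447259.80
Ad valorem component: 447259.80 × 22% = 98397.16
Specific component: 14501 × 0.70 = 10150.70
Import duty = 98397.16 + 10150.70 = 108547.86
Buyer bears: origin terminal 312.18 + freight 2748.58 + insurance 423.90 + brokerage 135.20 + duty 108547.86 = 112167.72
Landed cost = invoice 443775.14 + 112167.72 = 555942.86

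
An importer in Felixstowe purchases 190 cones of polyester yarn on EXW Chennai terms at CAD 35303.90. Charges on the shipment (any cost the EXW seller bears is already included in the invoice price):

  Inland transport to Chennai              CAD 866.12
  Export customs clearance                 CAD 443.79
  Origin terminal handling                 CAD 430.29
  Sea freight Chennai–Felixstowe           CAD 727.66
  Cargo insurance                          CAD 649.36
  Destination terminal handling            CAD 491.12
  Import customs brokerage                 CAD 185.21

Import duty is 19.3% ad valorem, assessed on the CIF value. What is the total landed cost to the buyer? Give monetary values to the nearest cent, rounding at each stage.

EXW: the seller makes goods available at their premises; the buyer bears all onward costs.
CIF value = EXW price + inland to port + export clearance + origin terminal + freight + insurance = 35303.90 + 866.12 + 443.79 + 430.29 + 727.66 + 649.36 = 38421.12
Import duty = 38421.12 × 19.3% = 7415.28
Buyer bears: inland to port 866.12 + export clearance 443.79 + origin terminal 430.29 + freight 727.66 + insurance 649.36 + destination terminal 491.12 + brokerage 185.21 + duty 7415.28 = 11208.83
Landed cost = invoice 35303.90 + 11208.83 = 46512.73

Total landed cost: CAD 46512.73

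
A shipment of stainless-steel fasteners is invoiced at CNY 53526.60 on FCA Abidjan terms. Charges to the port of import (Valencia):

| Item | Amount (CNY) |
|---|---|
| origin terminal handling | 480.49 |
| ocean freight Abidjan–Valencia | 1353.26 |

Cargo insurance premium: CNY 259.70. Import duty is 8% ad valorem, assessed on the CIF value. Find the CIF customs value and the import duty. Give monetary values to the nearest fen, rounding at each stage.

CIF value: CNY 55620.05; import duty: CNY 4449.60

CIF = FCA price + pre-shipment costs + freight + insurance
CIF = 53526.60 + 480.49 + 1353.26 + 259.70 = 55620.05
Import duty = 55620.05 × 8% = 4449.60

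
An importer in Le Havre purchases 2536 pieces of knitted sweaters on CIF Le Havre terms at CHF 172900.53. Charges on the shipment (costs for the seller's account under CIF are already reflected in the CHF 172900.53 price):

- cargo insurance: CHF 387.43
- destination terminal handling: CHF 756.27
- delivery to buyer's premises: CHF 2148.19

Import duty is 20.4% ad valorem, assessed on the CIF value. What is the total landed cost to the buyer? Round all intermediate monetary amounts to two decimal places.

CIF: the seller pays costs through ocean freight and marine insurance to the destination port.
Already in the invoice (seller's account under CIF): insurance — exclude.
The CIF price already equals the CIF value: 172900.53
Import duty = 172900.53 × 20.4% = 35271.71
Buyer bears: destination terminal 756.27 + delivery 2148.19 + duty 35271.71 = 38176.17
Landed cost = invoice 172900.53 + 38176.17 = 211076.70

Total landed cost: CHF 211076.70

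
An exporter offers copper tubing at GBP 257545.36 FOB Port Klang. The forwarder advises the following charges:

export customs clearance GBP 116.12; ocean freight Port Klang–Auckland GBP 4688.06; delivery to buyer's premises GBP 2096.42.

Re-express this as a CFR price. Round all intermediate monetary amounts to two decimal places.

Not relevant to the conversion: export clearance — on the seller under both FOB and CFR; already in the FOB price and stays in the CFR price. delivery — on the buyer under both terms; not part of either seller's price.
From FOB to CFR, the seller additionally bears: freight.
CFR price = 257545.36 + 4688.06 = 262233.42

CFR price: GBP 262233.42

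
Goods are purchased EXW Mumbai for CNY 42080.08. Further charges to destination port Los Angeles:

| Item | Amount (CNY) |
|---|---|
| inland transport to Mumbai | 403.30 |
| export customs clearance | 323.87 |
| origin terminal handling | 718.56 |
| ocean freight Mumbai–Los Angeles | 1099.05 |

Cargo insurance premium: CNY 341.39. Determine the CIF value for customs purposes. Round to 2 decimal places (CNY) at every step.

CIF = EXW price + pre-shipment costs + freight + insurance
CIF = 42080.08 + 403.30 + 323.87 + 718.56 + 1099.05 + 341.39 = 44966.25

CIF value: CNY 44966.25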